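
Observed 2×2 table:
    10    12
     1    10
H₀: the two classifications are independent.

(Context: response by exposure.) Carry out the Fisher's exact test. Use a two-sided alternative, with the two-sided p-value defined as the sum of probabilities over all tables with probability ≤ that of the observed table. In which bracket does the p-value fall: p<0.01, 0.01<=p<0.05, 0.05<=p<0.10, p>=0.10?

p-value bracket: 0.05<=p<0.10

Margins: r₁=22, r₂=11, c₁=11, c₂=22, n=33
p_obs = C(22,10)·C(11,1)/C(33,11); sum pmf over tables with pmf ≤ p_obs
p-value (two-sided) = 0.05425
→ bracket: 0.05<=p<0.10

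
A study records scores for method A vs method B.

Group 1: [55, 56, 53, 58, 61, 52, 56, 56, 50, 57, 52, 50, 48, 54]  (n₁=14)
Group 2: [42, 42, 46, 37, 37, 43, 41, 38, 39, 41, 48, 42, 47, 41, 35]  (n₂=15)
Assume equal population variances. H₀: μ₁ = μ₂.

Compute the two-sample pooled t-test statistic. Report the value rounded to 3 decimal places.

test statistic = 9.481

x̄₁=54.143, s₁=3.549, n₁=14
x̄₂=41.267, s₂=3.751, n₂=15
s_p² = [13·3.549² + 14·3.751²]/27 = 13.3573
SE = √(s_p²·(1/14+1/15)) = 1.3582
t = (54.143−41.267)/1.3582 = 9.4807
df = 27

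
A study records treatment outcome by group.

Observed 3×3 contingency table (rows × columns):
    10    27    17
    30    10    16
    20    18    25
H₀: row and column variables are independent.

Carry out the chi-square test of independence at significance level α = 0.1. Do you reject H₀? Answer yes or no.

reject H₀: yes

Row totals [54, 56, 63], col totals [60, 55, 58], n=173
χ² = (10−18.73)²/18.73 + (27−17.17)²/17.17 + (17−18.10)²/18.10 + (30−19.42)²/19.42 + (10−17.80)²/17.80 + (16−18.77)²/18.77 + (20−21.85)²/21.85 + (18−20.03)²/20.03 + (25−21.12)²/21.12 = 20.4324
df = 4
p-value (upper-tail) = 0.00041
At α=0.1: p < α → reject H₀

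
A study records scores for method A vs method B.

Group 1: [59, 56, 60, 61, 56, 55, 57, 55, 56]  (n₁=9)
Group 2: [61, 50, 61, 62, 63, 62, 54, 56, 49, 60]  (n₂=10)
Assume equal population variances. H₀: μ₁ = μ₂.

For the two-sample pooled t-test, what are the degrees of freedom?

degrees of freedom = 17

df = n₁ + n₂ − 2 = 9 + 10 − 2 = 17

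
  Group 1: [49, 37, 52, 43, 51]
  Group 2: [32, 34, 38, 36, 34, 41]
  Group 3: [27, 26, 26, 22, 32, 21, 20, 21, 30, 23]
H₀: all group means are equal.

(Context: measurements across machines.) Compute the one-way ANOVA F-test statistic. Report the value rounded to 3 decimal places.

Group means [46.40, 35.83, 24.80], grand mean 33.095
SSB = Σnᵢ(x̄ᵢ−x̄)² = 1618.176; SSW = ΣΣ(x−x̄ᵢ)² = 361.633
MSB = 1618.176/2 = 809.0881; MSW = 361.633/18 = 20.0907
F = MSB/MSW = 40.2717
df = (2, 18)

test statistic = 40.272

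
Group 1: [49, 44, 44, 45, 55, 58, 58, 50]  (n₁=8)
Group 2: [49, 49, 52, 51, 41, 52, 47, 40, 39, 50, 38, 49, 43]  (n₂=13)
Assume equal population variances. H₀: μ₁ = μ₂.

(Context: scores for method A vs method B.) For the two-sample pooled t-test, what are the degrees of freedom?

degrees of freedom = 19

df = n₁ + n₂ − 2 = 8 + 13 − 2 = 19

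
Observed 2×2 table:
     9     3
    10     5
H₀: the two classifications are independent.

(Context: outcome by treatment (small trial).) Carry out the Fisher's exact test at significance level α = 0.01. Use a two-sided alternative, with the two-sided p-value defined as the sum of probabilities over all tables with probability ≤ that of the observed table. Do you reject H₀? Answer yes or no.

reject H₀: no

Margins: r₁=12, r₂=15, c₁=19, c₂=8, n=27
p_obs = C(12,9)·C(15,10)/C(27,19); sum pmf over tables with pmf ≤ p_obs
p-value (two-sided) = 0.69565
At α=0.01: p ≥ α → fail to reject H₀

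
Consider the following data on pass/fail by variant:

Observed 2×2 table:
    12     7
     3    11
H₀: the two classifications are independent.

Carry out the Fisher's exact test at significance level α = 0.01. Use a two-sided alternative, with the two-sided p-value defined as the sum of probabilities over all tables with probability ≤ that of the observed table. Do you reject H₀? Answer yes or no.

Margins: r₁=19, r₂=14, c₁=15, c₂=18, n=33
p_obs = C(19,12)·C(14,3)/C(33,15); sum pmf over tables with pmf ≤ p_obs
p-value (two-sided) = 0.03290
At α=0.01: p ≥ α → fail to reject H₀

reject H₀: no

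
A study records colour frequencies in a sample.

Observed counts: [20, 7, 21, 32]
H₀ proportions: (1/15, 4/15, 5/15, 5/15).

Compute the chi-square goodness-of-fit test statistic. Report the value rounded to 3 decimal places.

n = 80; E_i = n·p_i = [5.33, 21.33, 26.67, 26.67]
χ² = (20−5.33)²/5.33 + (7−21.33)²/21.33 + (21−26.67)²/26.67 + (32−26.67)²/26.67 = 52.2344
df = 3

test statistic = 52.234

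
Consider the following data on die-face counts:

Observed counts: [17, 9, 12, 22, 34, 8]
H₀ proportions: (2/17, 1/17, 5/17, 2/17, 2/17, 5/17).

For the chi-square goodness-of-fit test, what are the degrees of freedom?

df = k − 1 = 6 − 1 = 5

degrees of freedom = 5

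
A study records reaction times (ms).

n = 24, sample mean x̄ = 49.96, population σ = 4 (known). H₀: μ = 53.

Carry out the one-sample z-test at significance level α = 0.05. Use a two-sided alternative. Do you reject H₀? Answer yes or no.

reject H₀: yes

SE = σ/√n = 4/√24 = 0.8165
z = (x̄−μ₀)/SE = (49.96−53)/0.8165 = -3.7232
p-value (two-sided) = 0.00020
At α=0.05: p < α → reject H₀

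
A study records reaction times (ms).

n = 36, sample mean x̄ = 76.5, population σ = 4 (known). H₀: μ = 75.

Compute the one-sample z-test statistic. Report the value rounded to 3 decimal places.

test statistic = 2.250

SE = σ/√n = 4/√36 = 0.6667
z = (x̄−μ₀)/SE = (76.5−75)/0.6667 = 2.2500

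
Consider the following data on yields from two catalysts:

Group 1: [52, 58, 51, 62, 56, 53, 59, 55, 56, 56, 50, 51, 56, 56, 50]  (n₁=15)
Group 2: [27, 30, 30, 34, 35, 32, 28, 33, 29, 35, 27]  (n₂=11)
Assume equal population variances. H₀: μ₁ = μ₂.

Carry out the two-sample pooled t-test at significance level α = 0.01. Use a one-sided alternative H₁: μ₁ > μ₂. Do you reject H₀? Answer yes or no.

reject H₀: yes

x̄₁=54.733, s₁=3.515, n₁=15
x̄₂=30.909, s₂=3.048, n₂=11
s_p² = [14·3.515² + 10·3.048²]/24 = 11.0768
SE = √(s_p²·(1/15+1/11)) = 1.3211
t = (54.733−30.909)/1.3211 = 18.0330
df = 24
p-value (one-sided, H₁ greater) = 0.00000
At α=0.01: p < α → reject H₀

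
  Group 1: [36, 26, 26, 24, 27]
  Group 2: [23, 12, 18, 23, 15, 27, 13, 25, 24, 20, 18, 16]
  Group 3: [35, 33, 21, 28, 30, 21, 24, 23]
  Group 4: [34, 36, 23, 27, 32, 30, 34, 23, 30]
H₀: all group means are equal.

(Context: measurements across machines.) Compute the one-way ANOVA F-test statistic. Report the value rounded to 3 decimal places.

Group means [27.80, 19.50, 26.88, 29.89], grand mean 25.206
SSB = Σnᵢ(x̄ᵢ−x̄)² = 643.995; SSW = ΣΣ(x−x̄ᵢ)² = 741.564
MSB = 643.995/3 = 214.6650; MSW = 741.564/30 = 24.7188
F = MSB/MSW = 8.6843
df = (3, 30)

test statistic = 8.684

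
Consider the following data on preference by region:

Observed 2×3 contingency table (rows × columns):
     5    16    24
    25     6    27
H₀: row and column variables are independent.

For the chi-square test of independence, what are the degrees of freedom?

degrees of freedom = 2

df = (r−1)(c−1) = (2−1)·(3−1) = 2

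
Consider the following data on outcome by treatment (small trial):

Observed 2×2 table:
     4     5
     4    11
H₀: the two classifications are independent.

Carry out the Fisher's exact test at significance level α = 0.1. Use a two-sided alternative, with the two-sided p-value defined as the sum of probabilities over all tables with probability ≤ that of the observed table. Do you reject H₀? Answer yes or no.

reject H₀: no

Margins: r₁=9, r₂=15, c₁=8, c₂=16, n=24
p_obs = C(9,4)·C(15,4)/C(24,8); sum pmf over tables with pmf ≤ p_obs
p-value (two-sided) = 0.41203
At α=0.1: p ≥ α → fail to reject H₀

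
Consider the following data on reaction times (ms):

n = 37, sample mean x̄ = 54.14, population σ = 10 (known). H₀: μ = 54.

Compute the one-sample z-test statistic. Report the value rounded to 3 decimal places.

test statistic = 0.085

SE = σ/√n = 10/√37 = 1.6440
z = (x̄−μ₀)/SE = (54.14−54)/1.6440 = 0.0852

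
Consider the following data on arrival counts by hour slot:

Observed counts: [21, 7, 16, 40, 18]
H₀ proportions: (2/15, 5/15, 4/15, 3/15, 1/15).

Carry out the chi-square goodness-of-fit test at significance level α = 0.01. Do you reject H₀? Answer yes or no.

reject H₀: yes

n = 102; E_i = n·p_i = [13.60, 34.00, 27.20, 20.40, 6.80]
χ² = (21−13.60)²/13.60 + (7−34.00)²/34.00 + (16−27.20)²/27.20 + (40−20.40)²/20.40 + (18−6.80)²/6.80 = 67.3578
df = 4
p-value (upper-tail) = 0.00000
At α=0.01: p < α → reject H₀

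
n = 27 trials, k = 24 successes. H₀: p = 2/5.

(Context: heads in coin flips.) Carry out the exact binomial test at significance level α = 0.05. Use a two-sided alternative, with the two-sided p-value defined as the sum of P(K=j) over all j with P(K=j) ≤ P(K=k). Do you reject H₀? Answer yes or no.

Exact binomial: n=27, k=24, p₀=2/5=0.4000
P(X=j) = C(n,j)·p₀^j·(1−p₀)^(n−j); p = Σ P(X=j) over j with P(X=j) ≤ P(X=24)
p-value (two-sided) = 0.00000
At α=0.05: p < α → reject H₀

reject H₀: yes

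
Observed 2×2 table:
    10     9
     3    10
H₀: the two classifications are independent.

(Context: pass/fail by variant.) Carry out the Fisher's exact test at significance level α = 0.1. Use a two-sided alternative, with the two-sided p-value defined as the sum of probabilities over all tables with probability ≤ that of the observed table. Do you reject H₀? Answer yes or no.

Margins: r₁=19, r₂=13, c₁=13, c₂=19, n=32
p_obs = C(19,10)·C(13,3)/C(32,13); sum pmf over tables with pmf ≤ p_obs
p-value (two-sided) = 0.14689
At α=0.1: p ≥ α → fail to reject H₀

reject H₀: no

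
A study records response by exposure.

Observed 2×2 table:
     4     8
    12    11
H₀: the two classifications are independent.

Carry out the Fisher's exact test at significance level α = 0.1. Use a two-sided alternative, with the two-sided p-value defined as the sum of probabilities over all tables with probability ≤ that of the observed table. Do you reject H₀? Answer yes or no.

reject H₀: no

Margins: r₁=12, r₂=23, c₁=16, c₂=19, n=35
p_obs = C(12,4)·C(23,12)/C(35,16); sum pmf over tables with pmf ≤ p_obs
p-value (two-sided) = 0.47586
At α=0.1: p ≥ α → fail to reject H₀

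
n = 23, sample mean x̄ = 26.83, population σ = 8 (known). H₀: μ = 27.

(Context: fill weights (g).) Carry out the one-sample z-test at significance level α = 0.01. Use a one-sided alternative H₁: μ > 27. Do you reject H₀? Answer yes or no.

reject H₀: no

SE = σ/√n = 8/√23 = 1.6681
z = (x̄−μ₀)/SE = (26.83−27)/1.6681 = -0.1019
p-value (one-sided, H₁ greater) = 0.54059
At α=0.01: p ≥ α → fail to reject H₀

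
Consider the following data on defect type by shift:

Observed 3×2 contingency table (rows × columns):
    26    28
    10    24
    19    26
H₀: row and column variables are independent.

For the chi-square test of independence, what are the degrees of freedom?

degrees of freedom = 2

df = (r−1)(c−1) = (3−1)·(2−1) = 2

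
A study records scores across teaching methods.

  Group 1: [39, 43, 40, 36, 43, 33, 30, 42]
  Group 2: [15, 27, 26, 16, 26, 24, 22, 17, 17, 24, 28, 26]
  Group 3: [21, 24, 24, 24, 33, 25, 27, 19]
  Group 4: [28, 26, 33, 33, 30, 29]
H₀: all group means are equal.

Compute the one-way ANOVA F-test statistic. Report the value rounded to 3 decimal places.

Group means [38.25, 22.33, 24.62, 29.83], grand mean 27.941
SSB = Σnᵢ(x̄ᵢ−x̄)² = 1337.007; SSW = ΣΣ(x−x̄ᵢ)² = 574.875
MSB = 1337.007/3 = 445.6691; MSW = 574.875/30 = 19.1625
F = MSB/MSW = 23.2574
df = (3, 30)

test statistic = 23.257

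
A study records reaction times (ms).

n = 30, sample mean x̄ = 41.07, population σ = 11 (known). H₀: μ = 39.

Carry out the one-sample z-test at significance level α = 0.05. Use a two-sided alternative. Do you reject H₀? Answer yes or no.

SE = σ/√n = 11/√30 = 2.0083
z = (x̄−μ₀)/SE = (41.07−39)/2.0083 = 1.0307
p-value (two-sided) = 0.30267
At α=0.05: p ≥ α → fail to reject H₀

reject H₀: no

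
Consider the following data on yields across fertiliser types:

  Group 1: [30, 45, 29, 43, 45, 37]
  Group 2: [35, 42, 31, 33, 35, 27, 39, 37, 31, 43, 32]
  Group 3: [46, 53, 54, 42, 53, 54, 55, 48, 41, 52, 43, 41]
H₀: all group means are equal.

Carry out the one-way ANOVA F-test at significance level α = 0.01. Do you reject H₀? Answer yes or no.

reject H₀: yes

Group means [38.17, 35.00, 48.50], grand mean 41.241
SSB = Σnᵢ(x̄ᵢ−x̄)² = 1117.477; SSW = ΣΣ(x−x̄ᵢ)² = 857.833
MSB = 1117.477/2 = 558.7385; MSW = 857.833/26 = 32.9936
F = MSB/MSW = 16.9348
df = (2, 26)
p-value (upper-tail) = 0.00002
At α=0.01: p < α → reject H₀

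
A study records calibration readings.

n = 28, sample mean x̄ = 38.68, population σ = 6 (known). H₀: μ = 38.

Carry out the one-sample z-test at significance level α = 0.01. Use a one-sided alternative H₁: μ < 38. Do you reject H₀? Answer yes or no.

SE = σ/√n = 6/√28 = 1.1339
z = (x̄−μ₀)/SE = (38.68−38)/1.1339 = 0.5997
p-value (one-sided, H₁ less) = 0.72565
At α=0.01: p ≥ α → fail to reject H₀

reject H₀: no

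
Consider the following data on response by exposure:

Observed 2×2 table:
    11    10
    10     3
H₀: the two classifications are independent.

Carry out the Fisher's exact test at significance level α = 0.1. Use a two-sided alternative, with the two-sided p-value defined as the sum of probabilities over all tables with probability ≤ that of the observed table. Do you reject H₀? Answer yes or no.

reject H₀: no

Margins: r₁=21, r₂=13, c₁=21, c₂=13, n=34
p_obs = C(21,11)·C(13,10)/C(34,21); sum pmf over tables with pmf ≤ p_obs
p-value (two-sided) = 0.27629
At α=0.1: p ≥ α → fail to reject H₀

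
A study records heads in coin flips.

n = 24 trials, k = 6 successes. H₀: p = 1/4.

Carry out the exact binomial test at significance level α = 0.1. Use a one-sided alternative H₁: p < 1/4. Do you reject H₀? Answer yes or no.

reject H₀: no

Exact binomial: n=24, k=6, p₀=1/4=0.2500
P(X≤6) from Σ C(n,i)·p₀^i·(1−p₀)^(n−i)
p-value (one-sided, H₁ less) = 0.60741
At α=0.1: p ≥ α → fail to reject H₀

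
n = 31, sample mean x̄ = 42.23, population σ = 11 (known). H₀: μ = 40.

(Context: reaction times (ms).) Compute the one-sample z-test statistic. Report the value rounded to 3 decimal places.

SE = σ/√n = 11/√31 = 1.9757
z = (x̄−μ₀)/SE = (42.23−40)/1.9757 = 1.1287

test statistic = 1.129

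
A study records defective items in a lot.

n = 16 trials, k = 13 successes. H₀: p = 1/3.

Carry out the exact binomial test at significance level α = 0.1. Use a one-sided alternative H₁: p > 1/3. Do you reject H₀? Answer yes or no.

reject H₀: yes

Exact binomial: n=16, k=13, p₀=1/3=0.3333
P(X≥13) from Σ C(n,i)·p₀^i·(1−p₀)^(n−i)
p-value (one-sided, H₁ greater) = 0.00012
At α=0.1: p < α → reject H₀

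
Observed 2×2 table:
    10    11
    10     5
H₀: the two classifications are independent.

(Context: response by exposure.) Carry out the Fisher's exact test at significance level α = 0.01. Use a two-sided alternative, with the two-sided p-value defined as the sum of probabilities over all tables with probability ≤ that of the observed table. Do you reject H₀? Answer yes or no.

reject H₀: no

Margins: r₁=21, r₂=15, c₁=20, c₂=16, n=36
p_obs = C(21,10)·C(15,10)/C(36,20); sum pmf over tables with pmf ≤ p_obs
p-value (two-sided) = 0.32043
At α=0.01: p ≥ α → fail to reject H₀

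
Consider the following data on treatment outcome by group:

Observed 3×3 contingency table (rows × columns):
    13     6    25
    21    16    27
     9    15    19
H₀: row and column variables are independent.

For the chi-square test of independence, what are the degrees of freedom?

degrees of freedom = 4

df = (r−1)(c−1) = (3−1)·(3−1) = 4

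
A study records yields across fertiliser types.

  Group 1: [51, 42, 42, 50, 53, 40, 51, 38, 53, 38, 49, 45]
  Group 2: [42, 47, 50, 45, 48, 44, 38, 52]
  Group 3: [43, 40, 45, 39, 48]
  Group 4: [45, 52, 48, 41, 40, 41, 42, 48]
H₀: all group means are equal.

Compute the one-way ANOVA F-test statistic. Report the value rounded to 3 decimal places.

test statistic = 0.511

Group means [46.00, 45.75, 43.00, 44.62], grand mean 45.152
SSB = Σnᵢ(x̄ᵢ−x̄)² = 36.867; SSW = ΣΣ(x−x̄ᵢ)² = 697.375
MSB = 36.867/3 = 12.2891; MSW = 697.375/29 = 24.0474
F = MSB/MSW = 0.5110
df = (3, 29)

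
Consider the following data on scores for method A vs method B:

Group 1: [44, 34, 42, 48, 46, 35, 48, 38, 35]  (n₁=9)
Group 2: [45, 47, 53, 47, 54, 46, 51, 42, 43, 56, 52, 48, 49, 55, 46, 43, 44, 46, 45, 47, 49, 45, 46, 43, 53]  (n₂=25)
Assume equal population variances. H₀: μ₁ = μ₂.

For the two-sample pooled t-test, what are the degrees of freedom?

degrees of freedom = 32

df = n₁ + n₂ − 2 = 9 + 25 − 2 = 32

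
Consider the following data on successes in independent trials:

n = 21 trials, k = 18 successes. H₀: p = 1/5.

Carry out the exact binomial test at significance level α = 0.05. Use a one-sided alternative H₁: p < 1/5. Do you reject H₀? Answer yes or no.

Exact binomial: n=21, k=18, p₀=1/5=0.2000
P(X≤18) from Σ C(n,i)·p₀^i·(1−p₀)^(n−i)
p-value (one-sided, H₁ less) = 1.00000
At α=0.05: p ≥ α → fail to reject H₀

reject H₀: no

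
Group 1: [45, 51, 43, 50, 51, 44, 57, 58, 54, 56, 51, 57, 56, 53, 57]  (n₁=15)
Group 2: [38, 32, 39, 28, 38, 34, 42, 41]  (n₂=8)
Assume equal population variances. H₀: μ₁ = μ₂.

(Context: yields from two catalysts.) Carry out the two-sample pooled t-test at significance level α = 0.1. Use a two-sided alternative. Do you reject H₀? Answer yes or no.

reject H₀: yes

x̄₁=52.200, s₁=4.989, n₁=15
x̄₂=36.500, s₂=4.781, n₂=8
s_p² = [14·4.989² + 7·4.781²]/21 = 24.2095
SE = √(s_p²·(1/15+1/8)) = 2.1541
t = (52.200−36.500)/2.1541 = 7.2884
df = 21
p-value (two-sided) = 0.00000
At α=0.1: p < α → reject H₀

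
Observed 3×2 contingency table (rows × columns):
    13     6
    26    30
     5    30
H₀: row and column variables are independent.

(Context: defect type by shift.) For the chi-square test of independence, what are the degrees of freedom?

degrees of freedom = 2

df = (r−1)(c−1) = (3−1)·(2−1) = 2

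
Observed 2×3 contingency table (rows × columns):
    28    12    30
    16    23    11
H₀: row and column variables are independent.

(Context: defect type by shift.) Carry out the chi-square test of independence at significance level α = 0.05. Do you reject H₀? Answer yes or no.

reject H₀: yes

Row totals [70, 50], col totals [44, 35, 41], n=120
χ² = (28−25.67)²/25.67 + (12−20.42)²/20.42 + (30−23.92)²/23.92 + (16−18.33)²/18.33 + (23−14.58)²/14.58 + (11−17.08)²/17.08 = 12.5500
df = 2
p-value (upper-tail) = 0.00188
At α=0.05: p < α → reject H₀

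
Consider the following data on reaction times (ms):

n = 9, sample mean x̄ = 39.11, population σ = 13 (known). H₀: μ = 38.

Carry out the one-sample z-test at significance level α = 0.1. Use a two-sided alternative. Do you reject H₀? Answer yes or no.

SE = σ/√n = 13/√9 = 4.3333
z = (x̄−μ₀)/SE = (39.11−38)/4.3333 = 0.2562
p-value (two-sided) = 0.79783
At α=0.1: p ≥ α → fail to reject H₀

reject H₀: no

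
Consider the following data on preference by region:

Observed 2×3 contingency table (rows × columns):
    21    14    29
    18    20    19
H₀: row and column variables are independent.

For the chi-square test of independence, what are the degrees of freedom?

df = (r−1)(c−1) = (2−1)·(3−1) = 2

degrees of freedom = 2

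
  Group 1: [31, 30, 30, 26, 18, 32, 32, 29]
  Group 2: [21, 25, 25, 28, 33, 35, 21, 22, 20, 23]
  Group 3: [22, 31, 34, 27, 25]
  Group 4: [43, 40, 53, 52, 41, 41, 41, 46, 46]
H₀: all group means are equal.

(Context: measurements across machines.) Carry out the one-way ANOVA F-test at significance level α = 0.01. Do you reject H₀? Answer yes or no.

reject H₀: yes

Group means [28.50, 25.30, 27.80, 44.78], grand mean 31.969
SSB = Σnᵢ(x̄ᵢ−x̄)² = 2104.513; SSW = ΣΣ(x−x̄ᵢ)² = 676.456
MSB = 2104.513/3 = 701.5044; MSW = 676.456/28 = 24.1591
F = MSB/MSW = 29.0368
df = (3, 28)
p-value (upper-tail) = 0.00000
At α=0.01: p < α → reject H₀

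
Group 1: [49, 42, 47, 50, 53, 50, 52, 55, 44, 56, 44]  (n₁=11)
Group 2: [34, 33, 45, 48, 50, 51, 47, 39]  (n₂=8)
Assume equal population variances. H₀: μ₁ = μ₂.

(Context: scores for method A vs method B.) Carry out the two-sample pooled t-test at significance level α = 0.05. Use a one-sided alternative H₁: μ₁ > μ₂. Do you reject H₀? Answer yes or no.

reject H₀: yes

x̄₁=49.273, s₁=4.628, n₁=11
x̄₂=43.375, s₂=7.110, n₂=8
s_p² = [10·4.628² + 7·7.110²]/17 = 33.4151
SE = √(s_p²·(1/11+1/8)) = 2.6860
t = (49.273−43.375)/2.6860 = 2.1957
df = 17
p-value (one-sided, H₁ greater) = 0.02114
At α=0.05: p < α → reject H₀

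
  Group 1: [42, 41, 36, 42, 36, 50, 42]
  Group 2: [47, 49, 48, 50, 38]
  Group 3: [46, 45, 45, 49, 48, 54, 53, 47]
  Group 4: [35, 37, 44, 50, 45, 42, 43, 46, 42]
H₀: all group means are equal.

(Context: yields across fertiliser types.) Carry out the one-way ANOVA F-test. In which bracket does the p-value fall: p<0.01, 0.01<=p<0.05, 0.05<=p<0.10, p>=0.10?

Group means [41.29, 46.40, 48.38, 42.67], grand mean 44.552
SSB = Σnᵢ(x̄ᵢ−x̄)² = 240.669; SSW = ΣΣ(x−x̄ᵢ)² = 474.504
MSB = 240.669/3 = 80.2229; MSW = 474.504/25 = 18.9801
F = MSB/MSW = 4.2267
df = (3, 25)
p-value (upper-tail) = 0.01510
→ bracket: 0.01<=p<0.05

p-value bracket: 0.01<=p<0.05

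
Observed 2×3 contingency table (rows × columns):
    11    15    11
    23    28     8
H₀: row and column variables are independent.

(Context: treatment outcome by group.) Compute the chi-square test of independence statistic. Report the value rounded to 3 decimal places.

Row totals [37, 59], col totals [34, 43, 19], n=96
χ² = (11−13.10)²/13.10 + (15−16.57)²/16.57 + (11−7.32)²/7.32 + (23−20.90)²/20.90 + (28−26.43)²/26.43 + (8−11.68)²/11.68 = 3.7970
df = 2

test statistic = 3.797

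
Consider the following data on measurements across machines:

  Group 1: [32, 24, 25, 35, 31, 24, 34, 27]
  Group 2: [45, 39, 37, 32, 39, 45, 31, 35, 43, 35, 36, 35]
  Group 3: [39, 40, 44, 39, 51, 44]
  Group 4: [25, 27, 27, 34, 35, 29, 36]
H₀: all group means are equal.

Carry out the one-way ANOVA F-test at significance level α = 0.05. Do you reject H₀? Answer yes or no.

Group means [29.00, 37.67, 42.83, 30.43], grand mean 34.970
SSB = Σnᵢ(x̄ᵢ−x̄)² = 887.755; SSW = ΣΣ(x−x̄ᵢ)² = 611.214
MSB = 887.755/3 = 295.9185; MSW = 611.214/29 = 21.0764
F = MSB/MSW = 14.0403
df = (3, 29)
p-value (upper-tail) = 0.00001
At α=0.05: p < α → reject H₀

reject H₀: yes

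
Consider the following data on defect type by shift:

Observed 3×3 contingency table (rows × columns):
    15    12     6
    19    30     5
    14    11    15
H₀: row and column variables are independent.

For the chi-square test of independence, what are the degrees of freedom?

degrees of freedom = 4

df = (r−1)(c−1) = (3−1)·(3−1) = 4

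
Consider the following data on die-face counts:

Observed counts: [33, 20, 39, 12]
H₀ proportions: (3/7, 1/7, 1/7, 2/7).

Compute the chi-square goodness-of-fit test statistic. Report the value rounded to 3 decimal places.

n = 104; E_i = n·p_i = [44.57, 14.86, 14.86, 29.71]
χ² = (33−44.57)²/44.57 + (20−14.86)²/14.86 + (39−14.86)²/14.86 + (12−29.71)²/29.71 = 54.5769
df = 3

test statistic = 54.577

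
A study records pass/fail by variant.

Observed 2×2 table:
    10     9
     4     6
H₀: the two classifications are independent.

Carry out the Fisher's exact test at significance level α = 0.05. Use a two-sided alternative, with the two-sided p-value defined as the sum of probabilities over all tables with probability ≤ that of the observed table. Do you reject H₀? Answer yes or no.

reject H₀: no

Margins: r₁=19, r₂=10, c₁=14, c₂=15, n=29
p_obs = C(19,10)·C(10,4)/C(29,14); sum pmf over tables with pmf ≤ p_obs
p-value (two-sided) = 0.69985
At α=0.05: p ≥ α → fail to reject H₀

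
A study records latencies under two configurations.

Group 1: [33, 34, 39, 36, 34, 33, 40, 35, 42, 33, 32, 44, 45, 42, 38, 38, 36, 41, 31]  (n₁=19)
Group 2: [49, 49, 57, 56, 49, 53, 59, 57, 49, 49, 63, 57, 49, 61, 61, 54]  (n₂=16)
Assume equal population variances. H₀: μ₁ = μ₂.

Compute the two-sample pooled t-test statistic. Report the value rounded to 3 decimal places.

x̄₁=37.158, s₁=4.259, n₁=19
x̄₂=54.500, s₂=5.046, n₂=16
s_p² = [18·4.259² + 15·5.046²]/33 = 21.4705
SE = √(s_p²·(1/19+1/16)) = 1.5722
t = (37.158−54.500)/1.5722 = -11.0302
df = 33

test statistic = -11.030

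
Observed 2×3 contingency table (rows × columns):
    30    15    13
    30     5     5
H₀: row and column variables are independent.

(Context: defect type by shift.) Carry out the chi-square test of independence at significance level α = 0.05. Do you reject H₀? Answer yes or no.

reject H₀: no

Row totals [58, 40], col totals [60, 20, 18], n=98
χ² = (30−35.51)²/35.51 + (15−11.84)²/11.84 + (13−10.65)²/10.65 + (30−24.49)²/24.49 + (5−8.16)²/8.16 + (5−7.35)²/7.35 = 5.4327
df = 2
p-value (upper-tail) = 0.06612
At α=0.05: p ≥ α → fail to reject H₀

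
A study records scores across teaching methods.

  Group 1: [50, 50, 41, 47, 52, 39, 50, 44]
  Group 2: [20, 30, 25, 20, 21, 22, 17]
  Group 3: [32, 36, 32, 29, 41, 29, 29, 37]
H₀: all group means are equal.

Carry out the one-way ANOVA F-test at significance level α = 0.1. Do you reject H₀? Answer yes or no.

reject H₀: yes

Group means [46.62, 22.14, 33.12], grand mean 34.478
SSB = Σnᵢ(x̄ᵢ−x̄)² = 2260.132; SSW = ΣΣ(x−x̄ᵢ)² = 405.607
MSB = 2260.132/2 = 1130.0660; MSW = 405.607/20 = 20.2804
F = MSB/MSW = 55.7222
df = (2, 20)
p-value (upper-tail) = 0.00000
At α=0.1: p < α → reject H₀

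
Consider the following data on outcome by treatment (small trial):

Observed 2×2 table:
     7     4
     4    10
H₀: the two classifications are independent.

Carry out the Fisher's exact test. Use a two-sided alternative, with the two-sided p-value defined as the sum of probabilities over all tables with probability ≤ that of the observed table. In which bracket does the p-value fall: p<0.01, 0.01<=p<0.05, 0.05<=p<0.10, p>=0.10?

p-value bracket: p>=0.10

Margins: r₁=11, r₂=14, c₁=11, c₂=14, n=25
p_obs = C(11,7)·C(14,4)/C(25,11); sum pmf over tables with pmf ≤ p_obs
p-value (two-sided) = 0.11599
→ bracket: p>=0.10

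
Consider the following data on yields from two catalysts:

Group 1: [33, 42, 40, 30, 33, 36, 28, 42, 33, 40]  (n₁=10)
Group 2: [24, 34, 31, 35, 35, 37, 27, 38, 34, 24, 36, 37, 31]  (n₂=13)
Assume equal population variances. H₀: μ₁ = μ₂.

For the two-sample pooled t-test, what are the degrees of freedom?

df = n₁ + n₂ − 2 = 10 + 13 − 2 = 21

degrees of freedom = 21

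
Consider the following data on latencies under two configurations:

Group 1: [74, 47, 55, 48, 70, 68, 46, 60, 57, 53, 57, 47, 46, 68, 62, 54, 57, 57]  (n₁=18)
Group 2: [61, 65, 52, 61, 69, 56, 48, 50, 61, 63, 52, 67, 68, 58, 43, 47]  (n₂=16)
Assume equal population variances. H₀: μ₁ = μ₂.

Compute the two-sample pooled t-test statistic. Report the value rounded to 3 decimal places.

test statistic = -0.194

x̄₁=57.000, s₁=8.698, n₁=18
x̄₂=57.562, s₂=8.107, n₂=16
s_p² = [17·8.698² + 15·8.107²]/32 = 70.9980
SE = √(s_p²·(1/18+1/16)) = 2.8951
t = (57.000−57.562)/2.8951 = -0.1943
df = 32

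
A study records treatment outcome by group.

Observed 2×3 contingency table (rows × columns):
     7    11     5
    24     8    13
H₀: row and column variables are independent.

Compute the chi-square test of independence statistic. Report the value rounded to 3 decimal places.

Row totals [23, 45], col totals [31, 19, 18], n=68
χ² = (7−10.49)²/10.49 + (11−6.43)²/6.43 + (5−6.09)²/6.09 + (24−20.51)²/20.51 + (8−12.57)²/12.57 + (13−11.91)²/11.91 = 6.9630
df = 2

test statistic = 6.963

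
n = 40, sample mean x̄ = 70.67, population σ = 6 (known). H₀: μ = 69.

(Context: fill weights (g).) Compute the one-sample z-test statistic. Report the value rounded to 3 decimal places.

SE = σ/√n = 6/√40 = 0.9487
z = (x̄−μ₀)/SE = (70.67−69)/0.9487 = 1.7603

test statistic = 1.760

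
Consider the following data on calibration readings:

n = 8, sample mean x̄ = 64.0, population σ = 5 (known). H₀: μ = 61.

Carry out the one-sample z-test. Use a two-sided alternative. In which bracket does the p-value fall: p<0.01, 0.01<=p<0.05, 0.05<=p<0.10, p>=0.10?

SE = σ/√n = 5/√8 = 1.7678
z = (x̄−μ₀)/SE = (64.0−61)/1.7678 = 1.6971
p-value (two-sided) = 0.08969
→ bracket: 0.05<=p<0.10

p-value bracket: 0.05<=p<0.10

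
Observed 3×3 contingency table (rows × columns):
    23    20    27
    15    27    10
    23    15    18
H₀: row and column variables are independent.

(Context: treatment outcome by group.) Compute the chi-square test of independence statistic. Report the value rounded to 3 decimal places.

test statistic = 11.085

Row totals [70, 52, 56], col totals [61, 62, 55], n=178
χ² = (23−23.99)²/23.99 + (20−24.38)²/24.38 + (27−21.63)²/21.63 + (15−17.82)²/17.82 + (27−18.11)²/18.11 + (10−16.07)²/16.07 + (23−19.19)²/19.19 + (15−19.51)²/19.51 + (18−17.30)²/17.30 = 11.0854
df = 4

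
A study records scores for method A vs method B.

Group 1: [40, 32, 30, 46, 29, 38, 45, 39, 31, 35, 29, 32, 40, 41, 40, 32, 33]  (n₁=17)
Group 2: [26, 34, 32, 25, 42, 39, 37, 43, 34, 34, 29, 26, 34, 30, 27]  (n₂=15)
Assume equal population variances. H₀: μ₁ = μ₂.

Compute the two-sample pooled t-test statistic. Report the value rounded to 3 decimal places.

test statistic = 1.610

x̄₁=36.000, s₁=5.500, n₁=17
x̄₂=32.800, s₂=5.735, n₂=15
s_p² = [16·5.500² + 14·5.735²]/30 = 31.4800
SE = √(s_p²·(1/17+1/15)) = 1.9876
t = (36.000−32.800)/1.9876 = 1.6100
df = 30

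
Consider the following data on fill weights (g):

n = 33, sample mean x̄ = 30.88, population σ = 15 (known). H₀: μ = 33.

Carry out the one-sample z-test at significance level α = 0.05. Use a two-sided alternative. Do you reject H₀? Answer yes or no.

reject H₀: no

SE = σ/√n = 15/√33 = 2.6112
z = (x̄−μ₀)/SE = (30.88−33)/2.6112 = -0.8119
p-value (two-sided) = 0.41685
At α=0.05: p ≥ α → fail to reject H₀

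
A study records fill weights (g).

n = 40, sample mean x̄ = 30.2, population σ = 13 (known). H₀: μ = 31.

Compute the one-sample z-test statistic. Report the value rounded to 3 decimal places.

test statistic = -0.389

SE = σ/√n = 13/√40 = 2.0555
z = (x̄−μ₀)/SE = (30.2−31)/2.0555 = -0.3892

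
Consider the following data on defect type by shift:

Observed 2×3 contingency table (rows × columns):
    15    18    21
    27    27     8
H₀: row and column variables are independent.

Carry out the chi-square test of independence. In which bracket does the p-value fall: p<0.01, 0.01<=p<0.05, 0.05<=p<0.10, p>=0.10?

Row totals [54, 62], col totals [42, 45, 29], n=116
χ² = (15−19.55)²/19.55 + (18−20.95)²/20.95 + (21−13.50)²/13.50 + (27−22.45)²/22.45 + (27−24.05)²/24.05 + (8−15.50)²/15.50 = 10.5546
df = 2
p-value (upper-tail) = 0.00511
→ bracket: p<0.01

p-value bracket: p<0.01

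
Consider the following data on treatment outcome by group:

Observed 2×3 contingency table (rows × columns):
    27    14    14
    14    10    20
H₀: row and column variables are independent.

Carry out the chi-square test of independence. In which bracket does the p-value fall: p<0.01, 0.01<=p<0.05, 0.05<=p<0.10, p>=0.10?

Row totals [55, 44], col totals [41, 24, 34], n=99
χ² = (27−22.78)²/22.78 + (14−13.33)²/13.33 + (14−18.89)²/18.89 + (14−18.22)²/18.22 + (10−10.67)²/10.67 + (20−15.11)²/15.11 = 4.6830
df = 2
p-value (upper-tail) = 0.09618
→ bracket: 0.05<=p<0.10

p-value bracket: 0.05<=p<0.10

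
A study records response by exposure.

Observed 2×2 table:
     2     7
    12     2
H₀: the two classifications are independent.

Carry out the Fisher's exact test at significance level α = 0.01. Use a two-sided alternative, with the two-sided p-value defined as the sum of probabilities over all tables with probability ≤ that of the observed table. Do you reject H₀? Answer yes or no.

Margins: r₁=9, r₂=14, c₁=14, c₂=9, n=23
p_obs = C(9,2)·C(14,12)/C(23,14); sum pmf over tables with pmf ≤ p_obs
p-value (two-sided) = 0.00661
At α=0.01: p < α → reject H₀

reject H₀: yes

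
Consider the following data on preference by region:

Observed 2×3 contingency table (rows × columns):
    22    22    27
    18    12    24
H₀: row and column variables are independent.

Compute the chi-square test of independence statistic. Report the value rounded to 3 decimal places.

test statistic = 1.228

Row totals [71, 54], col totals [40, 34, 51], n=125
χ² = (22−22.72)²/22.72 + (22−19.31)²/19.31 + (27−28.97)²/28.97 + (18−17.28)²/17.28 + (12−14.69)²/14.69 + (24−22.03)²/22.03 = 1.2284
df = 2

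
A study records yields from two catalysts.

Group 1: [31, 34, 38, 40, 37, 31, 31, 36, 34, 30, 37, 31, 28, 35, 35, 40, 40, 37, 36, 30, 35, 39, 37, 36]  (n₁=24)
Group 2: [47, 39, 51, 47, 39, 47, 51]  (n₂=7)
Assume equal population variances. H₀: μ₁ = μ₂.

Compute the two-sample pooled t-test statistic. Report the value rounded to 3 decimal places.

test statistic = -6.578

x̄₁=34.917, s₁=3.513, n₁=24
x̄₂=45.857, s₂=5.014, n₂=7
s_p² = [23·3.513² + 6·5.014²]/29 = 14.9893
SE = √(s_p²·(1/24+1/7)) = 1.6631
t = (34.917−45.857)/1.6631 = -6.5784
df = 29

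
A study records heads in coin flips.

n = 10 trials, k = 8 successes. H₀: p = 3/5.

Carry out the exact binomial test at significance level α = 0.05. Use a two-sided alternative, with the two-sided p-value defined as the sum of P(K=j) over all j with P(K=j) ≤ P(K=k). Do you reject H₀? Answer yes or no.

reject H₀: no

Exact binomial: n=10, k=8, p₀=3/5=0.6000
P(X=j) = C(n,j)·p₀^j·(1−p₀)^(n−j); p = Σ P(X=j) over j with P(X=j) ≤ P(X=8)
p-value (two-sided) = 0.33353
At α=0.05: p ≥ α → fail to reject H₀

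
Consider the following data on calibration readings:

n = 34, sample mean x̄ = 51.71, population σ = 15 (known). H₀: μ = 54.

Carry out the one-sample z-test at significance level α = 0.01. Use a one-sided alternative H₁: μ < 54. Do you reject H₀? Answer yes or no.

reject H₀: no

SE = σ/√n = 15/√34 = 2.5725
z = (x̄−μ₀)/SE = (51.71−54)/2.5725 = -0.8902
p-value (one-sided, H₁ less) = 0.18668
At α=0.01: p ≥ α → fail to reject H₀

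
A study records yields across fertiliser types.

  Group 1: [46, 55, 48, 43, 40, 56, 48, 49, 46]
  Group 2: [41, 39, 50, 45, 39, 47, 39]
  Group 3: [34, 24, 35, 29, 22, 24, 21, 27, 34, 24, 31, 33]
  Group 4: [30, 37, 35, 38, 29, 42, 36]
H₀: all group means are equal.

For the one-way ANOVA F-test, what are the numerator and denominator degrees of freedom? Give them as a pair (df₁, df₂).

degrees of freedom = [3, 31]

k = 4 groups, N = 35 total
df = (k−1, N−k) = (4−1, 35−4) = (3, 31)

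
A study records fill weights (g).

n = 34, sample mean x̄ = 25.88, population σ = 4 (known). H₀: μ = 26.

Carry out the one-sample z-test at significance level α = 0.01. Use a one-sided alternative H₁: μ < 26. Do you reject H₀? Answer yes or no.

SE = σ/√n = 4/√34 = 0.6860
z = (x̄−μ₀)/SE = (25.88−26)/0.6860 = -0.1749
p-value (one-sided, H₁ less) = 0.43057
At α=0.01: p ≥ α → fail to reject H₀

reject H₀: no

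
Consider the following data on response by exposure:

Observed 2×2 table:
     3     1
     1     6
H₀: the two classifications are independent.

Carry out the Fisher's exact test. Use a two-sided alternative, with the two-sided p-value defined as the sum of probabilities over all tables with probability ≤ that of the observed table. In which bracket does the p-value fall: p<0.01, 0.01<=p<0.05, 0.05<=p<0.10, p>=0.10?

Margins: r₁=4, r₂=7, c₁=4, c₂=7, n=11
p_obs = C(4,3)·C(7,1)/C(11,4); sum pmf over tables with pmf ≤ p_obs
p-value (two-sided) = 0.08788
→ bracket: 0.05<=p<0.10

p-value bracket: 0.05<=p<0.10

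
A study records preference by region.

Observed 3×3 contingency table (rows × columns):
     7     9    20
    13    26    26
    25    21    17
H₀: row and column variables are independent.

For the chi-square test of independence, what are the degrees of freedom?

degrees of freedom = 4

df = (r−1)(c−1) = (3−1)·(3−1) = 4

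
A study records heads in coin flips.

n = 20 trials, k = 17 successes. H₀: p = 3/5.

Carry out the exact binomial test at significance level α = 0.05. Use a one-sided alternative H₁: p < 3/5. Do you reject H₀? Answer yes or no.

Exact binomial: n=20, k=17, p₀=3/5=0.6000
P(X≤17) from Σ C(n,i)·p₀^i·(1−p₀)^(n−i)
p-value (one-sided, H₁ less) = 0.99639
At α=0.05: p ≥ α → fail to reject H₀

reject H₀: no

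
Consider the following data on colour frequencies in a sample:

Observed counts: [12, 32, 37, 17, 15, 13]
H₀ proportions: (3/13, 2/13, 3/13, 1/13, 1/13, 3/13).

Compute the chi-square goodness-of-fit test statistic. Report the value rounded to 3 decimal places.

n = 126; E_i = n·p_i = [29.08, 19.38, 29.08, 9.69, 9.69, 29.08]
χ² = (12−29.08)²/29.08 + (32−19.38)²/19.38 + (37−29.08)²/29.08 + (17−9.69)²/9.69 + (15−9.69)²/9.69 + (13−29.08)²/29.08 = 37.7037
df = 5

test statistic = 37.704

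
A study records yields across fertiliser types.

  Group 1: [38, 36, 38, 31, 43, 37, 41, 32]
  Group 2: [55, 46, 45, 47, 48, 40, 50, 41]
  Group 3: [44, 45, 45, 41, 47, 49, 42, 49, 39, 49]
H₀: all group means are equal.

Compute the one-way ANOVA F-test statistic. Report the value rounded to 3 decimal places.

test statistic = 12.497

Group means [37.00, 46.50, 45.00], grand mean 43.000
SSB = Σnᵢ(x̄ᵢ−x̄)² = 426.000; SSW = ΣΣ(x−x̄ᵢ)² = 392.000
MSB = 426.000/2 = 213.0000; MSW = 392.000/23 = 17.0435
F = MSB/MSW = 12.4974
df = (2, 23)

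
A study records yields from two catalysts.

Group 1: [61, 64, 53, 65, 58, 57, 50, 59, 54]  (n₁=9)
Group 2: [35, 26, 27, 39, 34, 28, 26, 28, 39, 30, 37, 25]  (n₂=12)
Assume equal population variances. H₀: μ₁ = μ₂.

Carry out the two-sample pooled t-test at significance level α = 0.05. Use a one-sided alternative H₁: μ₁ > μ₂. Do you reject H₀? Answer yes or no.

reject H₀: yes

x̄₁=57.889, s₁=5.011, n₁=9
x̄₂=31.167, s₂=5.306, n₂=12
s_p² = [8·5.011² + 11·5.306²]/19 = 26.8713
SE = √(s_p²·(1/9+1/12)) = 2.2858
t = (57.889−31.167)/2.2858 = 11.6904
df = 19
p-value (one-sided, H₁ greater) = 0.00000
At α=0.05: p < α → reject H₀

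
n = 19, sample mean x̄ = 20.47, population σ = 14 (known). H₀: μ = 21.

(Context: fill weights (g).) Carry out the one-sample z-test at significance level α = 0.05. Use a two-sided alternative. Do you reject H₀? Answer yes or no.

reject H₀: no

SE = σ/√n = 14/√19 = 3.2118
z = (x̄−μ₀)/SE = (20.47−21)/3.2118 = -0.1650
p-value (two-sided) = 0.86893
At α=0.05: p ≥ α → fail to reject H₀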